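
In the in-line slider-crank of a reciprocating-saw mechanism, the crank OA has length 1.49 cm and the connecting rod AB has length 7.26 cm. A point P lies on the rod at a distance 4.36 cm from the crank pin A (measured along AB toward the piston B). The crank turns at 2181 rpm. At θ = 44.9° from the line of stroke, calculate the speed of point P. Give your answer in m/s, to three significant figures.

2.79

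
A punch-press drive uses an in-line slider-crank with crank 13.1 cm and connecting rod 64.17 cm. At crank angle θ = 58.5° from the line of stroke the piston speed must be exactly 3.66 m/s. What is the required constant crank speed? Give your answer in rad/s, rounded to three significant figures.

For an in-line slider-crank, |v_piston| = rω|sinθ|·[1 + r cosθ/√(L² − r² sin²θ)].
With r = 0.131 m, L = 0.6417 m, θ = 58.5°: the bracketed kinematic factor |dx/dθ| = 0.12379 m.
ω = v/|dx/dθ| = 3.66/0.12379 = 29.565 rad/s.

29.6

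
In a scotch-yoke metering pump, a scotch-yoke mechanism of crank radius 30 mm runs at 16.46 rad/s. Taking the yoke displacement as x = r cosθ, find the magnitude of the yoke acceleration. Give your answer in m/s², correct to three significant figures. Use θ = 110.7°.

ω = 16.46 rad/s
x = r cosθ ⇒ ẍ = −rω² cosθ (ω constant).
|a| = rω²|cosθ| = 0.03·(16.46)²·|cos 110.7°| = 2.873 m/s².

2.87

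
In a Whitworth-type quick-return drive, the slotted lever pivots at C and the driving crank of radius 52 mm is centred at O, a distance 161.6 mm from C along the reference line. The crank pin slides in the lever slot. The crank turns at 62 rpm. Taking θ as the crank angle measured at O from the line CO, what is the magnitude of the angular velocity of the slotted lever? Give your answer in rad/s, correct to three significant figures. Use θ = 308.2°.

ω = 6.493 rad/s (from 62 rpm).
Crank pin A relative to C: A = (d + r cosθ, r sinθ); lever angle φ = atan2(r sinθ, d + r cosθ).
Differentiating tanφ: φ̇ = rω(d cosθ + r)/(d² + r² + 2dr cosθ).
d² + r² + 2dr cosθ = |CA|² = 0.0392118 m²;  d cosθ + r = +0.15193 m.
|ω_lever| = |0.052·6.493·+0.15193| / 0.0392118 = 1.3082 rad/s.

1.31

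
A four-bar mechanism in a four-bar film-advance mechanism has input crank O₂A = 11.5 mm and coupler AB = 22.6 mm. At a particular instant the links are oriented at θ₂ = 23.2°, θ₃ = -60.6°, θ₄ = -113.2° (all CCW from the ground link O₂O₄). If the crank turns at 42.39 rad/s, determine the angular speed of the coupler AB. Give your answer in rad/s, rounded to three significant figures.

ω₂ = 42.39 rad/s
Differentiating the loop-closure r₂e^{iθ₂}+r₃e^{iθ₃}=r₁+r₄e^{iθ₄} gives r₂ω₂e^{iθ₂}+r₃ω₃e^{iθ₃}=r₄ω₄e^{iθ₄}.
Eliminating the other unknown: ω₃ = r₂ω₂ sin(θ₄−θ₂) / [r₃ sin(θ₃−θ₄)].
Numerator sine = -0.68962; denominator sine = +0.79441.
Result = 0.0115·42.39·(-0.68962) / (0.0226·(+0.79441)) = -18.725 rad/s; magnitude 18.725 rad/s.

18.7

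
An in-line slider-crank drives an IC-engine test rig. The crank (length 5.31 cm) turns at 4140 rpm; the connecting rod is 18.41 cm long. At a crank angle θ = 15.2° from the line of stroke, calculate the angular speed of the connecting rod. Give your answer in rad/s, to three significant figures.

121

ω = 433.5 rad/s (converted from 4140 rpm).
The rod makes angle φ with the slider axis where L sinφ = r sinθ; differentiating, L cosφ·φ̇ = r ω cosθ.
L cosφ = √(L² − r² sin²θ) = 0.18357 m.
|ω_rod| = r ω |cosθ| / √(L² − r² sin²θ) = 0.0531·433.5·0.96502/0.18357 = 121.02 rad/s.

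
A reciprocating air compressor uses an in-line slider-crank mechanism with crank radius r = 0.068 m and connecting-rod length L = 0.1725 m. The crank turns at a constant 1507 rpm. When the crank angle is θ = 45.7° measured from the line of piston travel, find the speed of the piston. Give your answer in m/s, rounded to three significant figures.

ω = 2π·1507/60 = 157.8 rad/s
For an in-line slider-crank, x = r cosθ + √(L² − r² sin²θ), so v = −rω sinθ·[1 + r cosθ/√(L² − r² sin²θ)].
With r = 0.068 m, L = 0.1725 m, θ = 45.7°: √(L² − r² sin²θ) = 0.16549 m.
v = −0.068·157.8·0.71569·[1 + 0.068·0.69842/0.16549] = -9.8843 m/s.
|v| = 9.8843 m/s.

9.88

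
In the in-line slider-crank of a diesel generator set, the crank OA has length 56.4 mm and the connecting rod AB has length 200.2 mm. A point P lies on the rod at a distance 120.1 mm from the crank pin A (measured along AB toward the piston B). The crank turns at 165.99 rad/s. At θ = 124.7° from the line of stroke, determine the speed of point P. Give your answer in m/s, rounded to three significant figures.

7.26

ω = 166 rad/s.  Crank-pin speed |V_A| = rω = 9.3618 m/s, perpendicular to OA.
Rod angle: sinφ = −(r/L) sinθ ⇒ φ = -13.392°; ω_rod = −rω cosθ/√(L²−r²sin²θ) = +27.365 rad/s.
V_P = V_A + ω_rod × AP, with AP = 0.1201 m along the rod.
Components: V_Px = −rω sinθ − a·ω_rod·sinφ = -6.9356 m/s;  V_Py = rω cosθ + a·ω_rod·cosφ = -2.1323 m/s.
|V_P| = √(V_Px² + V_Py²) = 7.256 m/s.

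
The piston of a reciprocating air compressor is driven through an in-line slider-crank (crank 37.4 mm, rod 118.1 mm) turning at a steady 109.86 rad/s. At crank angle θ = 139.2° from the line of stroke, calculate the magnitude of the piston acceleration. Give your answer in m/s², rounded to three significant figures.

317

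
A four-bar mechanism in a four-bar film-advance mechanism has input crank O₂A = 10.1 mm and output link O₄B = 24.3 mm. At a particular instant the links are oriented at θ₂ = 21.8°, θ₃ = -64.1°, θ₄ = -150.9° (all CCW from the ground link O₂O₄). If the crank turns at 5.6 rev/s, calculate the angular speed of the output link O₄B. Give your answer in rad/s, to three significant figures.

14.6

ω₂ = 35.19 rad/s (from 5.6 rev/s).
Differentiating the loop-closure r₂e^{iθ₂}+r₃e^{iθ₃}=r₁+r₄e^{iθ₄} gives r₂ω₂e^{iθ₂}+r₃ω₃e^{iθ₃}=r₄ω₄e^{iθ₄}.
Eliminating the other unknown: ω₄ = r₂ω₂ sin(θ₂−θ₃) / [r₄ sin(θ₄−θ₃)].
Numerator sine = +0.99744; denominator sine = -0.99844.
Result = 0.0101·35.19·(+0.99744) / (0.0243·(-0.99844)) = -14.61 rad/s; magnitude 14.61 rad/s.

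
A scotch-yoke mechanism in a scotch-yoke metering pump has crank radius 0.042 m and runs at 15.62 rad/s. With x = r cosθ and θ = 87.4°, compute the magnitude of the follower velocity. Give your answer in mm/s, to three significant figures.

ω = 15.62 rad/s
x = r cosθ ⇒ ẋ = −rω sinθ.
|v| = rω|sinθ| = 0.042·15.62·|sin 87.4°| = 0.65536 m/s = 655.36 mm/s.

655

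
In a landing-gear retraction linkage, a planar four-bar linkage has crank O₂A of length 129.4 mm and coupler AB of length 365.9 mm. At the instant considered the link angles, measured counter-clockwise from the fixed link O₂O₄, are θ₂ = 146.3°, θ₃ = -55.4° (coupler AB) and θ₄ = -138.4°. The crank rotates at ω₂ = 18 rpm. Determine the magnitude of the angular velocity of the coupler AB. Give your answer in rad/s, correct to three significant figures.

0.650

ω₂ = 1.885 rad/s (from 18 rpm).
Differentiating the loop-closure r₂e^{iθ₂}+r₃e^{iθ₃}=r₁+r₄e^{iθ₄} gives r₂ω₂e^{iθ₂}+r₃ω₃e^{iθ₃}=r₄ω₄e^{iθ₄}.
Eliminating the other unknown: ω₃ = r₂ω₂ sin(θ₄−θ₂) / [r₃ sin(θ₃−θ₄)].
Numerator sine = +0.96727; denominator sine = +0.99255.
Result = 0.1294·1.885·(+0.96727) / (0.3659·(+0.99255)) = +0.64963 rad/s; magnitude 0.64963 rad/s.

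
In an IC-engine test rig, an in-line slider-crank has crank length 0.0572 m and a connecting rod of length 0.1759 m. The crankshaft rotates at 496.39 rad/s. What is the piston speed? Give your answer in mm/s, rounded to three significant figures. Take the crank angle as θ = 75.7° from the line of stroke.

ω = 496.4 rad/s
For an in-line slider-crank, x = r cosθ + √(L² − r² sin²θ), so v = −rω sinθ·[1 + r cosθ/√(L² − r² sin²θ)].
With r = 0.0572 m, L = 0.1759 m, θ = 75.7°: √(L² − r² sin²θ) = 0.16694 m.
v = −0.0572·496.4·0.96902·[1 + 0.0572·0.24700/0.16694] = -29.842 m/s.
|v| = 29.842 m/s = 29842 mm/s.

29800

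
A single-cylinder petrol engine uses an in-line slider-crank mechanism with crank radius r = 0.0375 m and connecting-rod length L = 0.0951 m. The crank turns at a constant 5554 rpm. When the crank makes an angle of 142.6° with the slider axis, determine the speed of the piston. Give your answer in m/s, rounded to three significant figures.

8.97

ω = 2π·5554/60 = 581.6 rad/s
For an in-line slider-crank, x = r cosθ + √(L² − r² sin²θ), so v = −rω sinθ·[1 + r cosθ/√(L² − r² sin²θ)].
With r = 0.0375 m, L = 0.0951 m, θ = 142.6°: √(L² − r² sin²θ) = 0.092332 m.
v = −0.0375·581.6·0.60738·[1 + 0.0375·-0.79441/0.092332] = -8.973 m/s.
|v| = 8.973 m/s.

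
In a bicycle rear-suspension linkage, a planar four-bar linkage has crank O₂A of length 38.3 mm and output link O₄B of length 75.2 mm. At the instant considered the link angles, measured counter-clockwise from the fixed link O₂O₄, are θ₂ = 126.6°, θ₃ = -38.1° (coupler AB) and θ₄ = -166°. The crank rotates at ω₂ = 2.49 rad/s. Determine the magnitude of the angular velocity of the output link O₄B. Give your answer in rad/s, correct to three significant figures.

ω₂ = 2.49 rad/s
Differentiating the loop-closure r₂e^{iθ₂}+r₃e^{iθ₃}=r₁+r₄e^{iθ₄} gives r₂ω₂e^{iθ₂}+r₃ω₃e^{iθ₃}=r₄ω₄e^{iθ₄}.
Eliminating the other unknown: ω₄ = r₂ω₂ sin(θ₂−θ₃) / [r₄ sin(θ₄−θ₃)].
Numerator sine = +0.26387; denominator sine = -0.78908.
Result = 0.0383·2.49·(+0.26387) / (0.0752·(-0.78908)) = -0.42408 rad/s; magnitude 0.42408 rad/s.

0.424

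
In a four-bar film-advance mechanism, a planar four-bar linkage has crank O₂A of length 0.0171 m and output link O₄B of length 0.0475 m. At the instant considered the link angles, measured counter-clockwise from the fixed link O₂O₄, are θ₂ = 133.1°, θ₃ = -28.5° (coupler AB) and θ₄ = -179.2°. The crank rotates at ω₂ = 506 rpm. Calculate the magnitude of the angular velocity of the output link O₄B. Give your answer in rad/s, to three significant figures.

12.3

ω₂ = 52.99 rad/s (from 506 rpm).
Differentiating the loop-closure r₂e^{iθ₂}+r₃e^{iθ₃}=r₁+r₄e^{iθ₄} gives r₂ω₂e^{iθ₂}+r₃ω₃e^{iθ₃}=r₄ω₄e^{iθ₄}.
Eliminating the other unknown: ω₄ = r₂ω₂ sin(θ₂−θ₃) / [r₄ sin(θ₄−θ₃)].
Numerator sine = +0.31565; denominator sine = -0.48938.
Result = 0.0171·52.99·(+0.31565) / (0.0475·(-0.48938)) = -12.304 rad/s; magnitude 12.304 rad/s.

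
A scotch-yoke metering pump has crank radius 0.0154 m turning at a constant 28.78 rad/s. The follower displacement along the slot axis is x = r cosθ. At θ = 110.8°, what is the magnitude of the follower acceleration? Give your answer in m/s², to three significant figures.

ω = 28.78 rad/s
x = r cosθ ⇒ ẍ = −rω² cosθ (ω constant).
|a| = rω²|cosθ| = 0.0154·(28.78)²·|cos 110.8°| = 4.5296 m/s².

4.53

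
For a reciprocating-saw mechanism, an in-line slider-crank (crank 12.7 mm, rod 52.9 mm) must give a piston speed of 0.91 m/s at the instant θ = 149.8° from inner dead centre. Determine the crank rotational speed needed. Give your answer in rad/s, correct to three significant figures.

180

For an in-line slider-crank, |v_piston| = rω|sinθ|·[1 + r cosθ/√(L² − r² sin²θ)].
With r = 0.0127 m, L = 0.0529 m, θ = 149.8°: the bracketed kinematic factor |dx/dθ| = 0.0050531 m.
ω = v/|dx/dθ| = 0.91/0.0050531 = 180.09 rad/s.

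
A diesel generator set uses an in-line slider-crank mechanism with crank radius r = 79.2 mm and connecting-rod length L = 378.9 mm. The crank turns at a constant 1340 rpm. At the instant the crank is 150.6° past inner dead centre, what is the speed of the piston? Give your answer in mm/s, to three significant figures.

4460

ω = 2π·1340/60 = 140.3 rad/s
For an in-line slider-crank, x = r cosθ + √(L² − r² sin²θ), so v = −rω sinθ·[1 + r cosθ/√(L² − r² sin²θ)].
With r = 0.0792 m, L = 0.3789 m, θ = 150.6°: √(L² − r² sin²θ) = 0.3769 m.
v = −0.0792·140.3·0.49090·[1 + 0.0792·-0.87121/0.3769] = -4.457 m/s.
|v| = 4.457 m/s = 4457 mm/s.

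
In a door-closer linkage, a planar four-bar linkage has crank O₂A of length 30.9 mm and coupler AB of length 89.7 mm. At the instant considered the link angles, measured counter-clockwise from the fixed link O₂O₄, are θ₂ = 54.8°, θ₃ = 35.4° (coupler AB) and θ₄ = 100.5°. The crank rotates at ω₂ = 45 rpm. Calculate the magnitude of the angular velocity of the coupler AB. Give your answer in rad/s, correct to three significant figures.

1.28

ω₂ = 4.712 rad/s (from 45 rpm).
Differentiating the loop-closure r₂e^{iθ₂}+r₃e^{iθ₃}=r₁+r₄e^{iθ₄} gives r₂ω₂e^{iθ₂}+r₃ω₃e^{iθ₃}=r₄ω₄e^{iθ₄}.
Eliminating the other unknown: ω₃ = r₂ω₂ sin(θ₄−θ₂) / [r₃ sin(θ₃−θ₄)].
Numerator sine = +0.71569; denominator sine = -0.90704.
Result = 0.0309·4.712·(+0.71569) / (0.0897·(-0.90704)) = -1.2809 rad/s; magnitude 1.2809 rad/s.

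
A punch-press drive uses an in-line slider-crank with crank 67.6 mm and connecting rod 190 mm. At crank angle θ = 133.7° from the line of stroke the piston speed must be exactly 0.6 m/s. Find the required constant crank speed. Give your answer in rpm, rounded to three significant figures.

For an in-line slider-crank, |v_piston| = rω|sinθ|·[1 + r cosθ/√(L² − r² sin²θ)].
With r = 0.0676 m, L = 0.19 m, θ = 133.7°: the bracketed kinematic factor |dx/dθ| = 0.036441 m.
ω = v/|dx/dθ| = 0.6/0.036441 = 16.465 rad/s.
N = 60ω/(2π) = 157.23 rpm.

157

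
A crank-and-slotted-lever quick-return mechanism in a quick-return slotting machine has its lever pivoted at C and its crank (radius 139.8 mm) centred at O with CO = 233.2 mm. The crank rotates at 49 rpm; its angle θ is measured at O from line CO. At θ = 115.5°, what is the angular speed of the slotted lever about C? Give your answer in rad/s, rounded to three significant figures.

0.616

ω = 5.131 rad/s (from 49 rpm).
Crank pin A relative to C: A = (d + r cosθ, r sinθ); lever angle φ = atan2(r sinθ, d + r cosθ).
Differentiating tanφ: φ̇ = rω(d cosθ + r)/(d² + r² + 2dr cosθ).
d² + r² + 2dr cosθ = |CA|² = 0.0458558 m²;  d cosθ + r = +0.039405 m.
|ω_lever| = |0.1398·5.131·+0.039405| / 0.0458558 = 0.61643 rad/s.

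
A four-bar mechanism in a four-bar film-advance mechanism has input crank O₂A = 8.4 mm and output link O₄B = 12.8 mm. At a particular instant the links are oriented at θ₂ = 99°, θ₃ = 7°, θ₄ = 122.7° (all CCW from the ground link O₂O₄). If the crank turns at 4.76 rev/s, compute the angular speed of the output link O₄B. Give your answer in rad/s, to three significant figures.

21.8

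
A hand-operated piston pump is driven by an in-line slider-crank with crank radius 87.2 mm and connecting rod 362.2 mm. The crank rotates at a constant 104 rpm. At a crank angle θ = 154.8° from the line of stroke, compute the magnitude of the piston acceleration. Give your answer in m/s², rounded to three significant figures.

7.74

ω = 2π·104/60 = 10.89 rad/s
x(θ) = r cosθ + √(L² − r² sin²θ); with ω constant, a = ω²·d²x/dθ².
d²x/dθ² = −r cosθ − r²(cos2θ)/√u − r⁴ sin²2θ/(4u^{3/2}),  u = L² − r² sin²θ = 0.12981 m².
Substituting r = 0.0872 m, L = 0.3622 m, θ = 154.8°: d²x/dθ² = +0.065265 m.
a = ω²·d²x/dθ² = (10.89)²·(+0.065265) = +7.7411 m/s²;  |a| = 7.7411 m/s².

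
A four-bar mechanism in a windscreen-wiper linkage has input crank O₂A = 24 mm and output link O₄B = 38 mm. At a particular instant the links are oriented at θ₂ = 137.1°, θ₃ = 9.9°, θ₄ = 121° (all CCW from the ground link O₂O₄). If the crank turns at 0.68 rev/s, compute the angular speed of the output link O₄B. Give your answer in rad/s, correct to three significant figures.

2.30

ω₂ = 4.273 rad/s (from 0.68 rev/s).
Differentiating the loop-closure r₂e^{iθ₂}+r₃e^{iθ₃}=r₁+r₄e^{iθ₄} gives r₂ω₂e^{iθ₂}+r₃ω₃e^{iθ₃}=r₄ω₄e^{iθ₄}.
Eliminating the other unknown: ω₄ = r₂ω₂ sin(θ₂−θ₃) / [r₄ sin(θ₄−θ₃)].
Numerator sine = +0.79653; denominator sine = +0.93295.
Result = 0.024·4.273·(+0.79653) / (0.038·(+0.93295)) = +2.3039 rad/s; magnitude 2.3039 rad/s.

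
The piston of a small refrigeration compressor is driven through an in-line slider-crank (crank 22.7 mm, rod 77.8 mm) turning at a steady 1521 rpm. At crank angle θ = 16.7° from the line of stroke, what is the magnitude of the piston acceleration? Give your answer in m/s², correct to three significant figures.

693

ω = 2π·1521/60 = 159.3 rad/s
x(θ) = r cosθ + √(L² − r² sin²θ); with ω constant, a = ω²·d²x/dθ².
d²x/dθ² = −r cosθ − r²(cos2θ)/√u − r⁴ sin²2θ/(4u^{3/2}),  u = L² − r² sin²θ = 0.00601029 m².
Substituting r = 0.0227 m, L = 0.0778 m, θ = 16.7°: d²x/dθ² = -0.027335 m.
a = ω²·d²x/dθ² = (159.3)²·(-0.027335) = -693.47 m/s²;  |a| = 693.47 m/s².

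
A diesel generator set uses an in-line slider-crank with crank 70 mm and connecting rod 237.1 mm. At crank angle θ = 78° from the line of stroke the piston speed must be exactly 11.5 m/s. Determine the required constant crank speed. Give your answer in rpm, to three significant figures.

For an in-line slider-crank, |v_piston| = rω|sinθ|·[1 + r cosθ/√(L² − r² sin²θ)].
With r = 0.07 m, L = 0.2371 m, θ = 78°: the bracketed kinematic factor |dx/dθ| = 0.07286 m.
ω = v/|dx/dθ| = 11.5/0.07286 = 157.84 rad/s.
N = 60ω/(2π) = 1507.2 rpm.

1510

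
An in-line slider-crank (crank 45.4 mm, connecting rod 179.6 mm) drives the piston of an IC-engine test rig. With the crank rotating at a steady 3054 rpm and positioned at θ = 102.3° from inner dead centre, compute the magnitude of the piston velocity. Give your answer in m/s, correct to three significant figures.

13.4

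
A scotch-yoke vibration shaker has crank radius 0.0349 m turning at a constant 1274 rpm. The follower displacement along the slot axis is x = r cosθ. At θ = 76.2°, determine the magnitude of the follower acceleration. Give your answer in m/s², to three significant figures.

ω = 133.4 rad/s (from 1274 rpm).
x = r cosθ ⇒ ẍ = −rω² cosθ (ω constant).
|a| = rω²|cosθ| = 0.0349·(133.4)²·|cos 76.2°| = 148.17 m/s².

148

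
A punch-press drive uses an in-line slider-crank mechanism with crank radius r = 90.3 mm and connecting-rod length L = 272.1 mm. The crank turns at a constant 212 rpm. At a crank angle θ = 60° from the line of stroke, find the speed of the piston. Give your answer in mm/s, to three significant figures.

2040

ω = 2π·212/60 = 22.2 rad/s
For an in-line slider-crank, x = r cosθ + √(L² − r² sin²θ), so v = −rω sinθ·[1 + r cosθ/√(L² − r² sin²θ)].
With r = 0.0903 m, L = 0.2721 m, θ = 60°: √(L² − r² sin²θ) = 0.26062 m.
v = −0.0903·22.2·0.86603·[1 + 0.0903·0.50000/0.26062] = -2.0369 m/s.
|v| = 2.0369 m/s = 2036.9 mm/s.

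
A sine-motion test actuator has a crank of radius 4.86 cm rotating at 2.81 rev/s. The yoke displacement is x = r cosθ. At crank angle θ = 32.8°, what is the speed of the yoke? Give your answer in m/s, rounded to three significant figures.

ω = 17.66 rad/s (from 2.81 rev/s).
x = r cosθ ⇒ ẋ = −rω sinθ.
|v| = rω|sinθ| = 0.0486·17.66·|sin 32.8°| = 0.46482 m/s.

0.465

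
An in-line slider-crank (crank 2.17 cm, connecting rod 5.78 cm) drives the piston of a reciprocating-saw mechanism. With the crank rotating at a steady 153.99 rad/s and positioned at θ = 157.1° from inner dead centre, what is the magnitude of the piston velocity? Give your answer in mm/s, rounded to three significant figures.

846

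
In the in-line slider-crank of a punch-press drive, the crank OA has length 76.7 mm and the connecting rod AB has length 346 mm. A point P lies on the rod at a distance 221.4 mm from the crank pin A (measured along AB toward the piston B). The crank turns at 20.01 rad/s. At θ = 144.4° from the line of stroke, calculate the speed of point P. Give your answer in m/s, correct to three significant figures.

ω = 20.01 rad/s.  Crank-pin speed |V_A| = rω = 1.5348 m/s, perpendicular to OA.
Rod angle: sinφ = −(r/L) sinθ ⇒ φ = -7.414°; ω_rod = −rω cosθ/√(L²−r²sin²θ) = +3.6371 rad/s.
V_P = V_A + ω_rod × AP, with AP = 0.2214 m along the rod.
Components: V_Px = −rω sinθ − a·ω_rod·sinφ = -0.78951 m/s;  V_Py = rω cosθ + a·ω_rod·cosφ = -0.4494 m/s.
|V_P| = √(V_Px² + V_Py²) = 0.90845 m/s.

0.908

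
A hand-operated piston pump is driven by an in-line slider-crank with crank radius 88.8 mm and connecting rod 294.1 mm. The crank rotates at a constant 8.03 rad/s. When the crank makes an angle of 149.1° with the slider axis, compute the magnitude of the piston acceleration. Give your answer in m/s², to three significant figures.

4.05

ω = 8.03 rad/s
x(θ) = r cosθ + √(L² − r² sin²θ); with ω constant, a = ω²·d²x/dθ².
d²x/dθ² = −r cosθ − r²(cos2θ)/√u − r⁴ sin²2θ/(4u^{3/2}),  u = L² − r² sin²θ = 0.0844152 m².
Substituting r = 0.0888 m, L = 0.2941 m, θ = 149.1°: d²x/dθ² = +0.062879 m.
a = ω²·d²x/dθ² = (8.03)²·(+0.062879) = +4.0545 m/s²;  |a| = 4.0545 m/s².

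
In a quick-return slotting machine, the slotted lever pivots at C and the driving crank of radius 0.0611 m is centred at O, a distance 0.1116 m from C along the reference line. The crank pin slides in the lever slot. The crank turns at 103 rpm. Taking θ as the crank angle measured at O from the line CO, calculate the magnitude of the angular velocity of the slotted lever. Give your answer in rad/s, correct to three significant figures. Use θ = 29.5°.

3.72

ω = 10.79 rad/s (from 103 rpm).
Crank pin A relative to C: A = (d + r cosθ, r sinθ); lever angle φ = atan2(r sinθ, d + r cosθ).
Differentiating tanφ: φ̇ = rω(d cosθ + r)/(d² + r² + 2dr cosθ).
d² + r² + 2dr cosθ = |CA|² = 0.0280573 m²;  d cosθ + r = +0.15823 m.
|ω_lever| = |0.0611·10.79·+0.15823| / 0.0280573 = 3.7167 rad/s.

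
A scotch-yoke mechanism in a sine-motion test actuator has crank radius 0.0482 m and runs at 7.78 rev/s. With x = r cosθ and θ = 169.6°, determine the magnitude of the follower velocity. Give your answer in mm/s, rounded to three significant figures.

ω = 48.88 rad/s (from 7.78 rev/s).
x = r cosθ ⇒ ẋ = −rω sinθ.
|v| = rω|sinθ| = 0.0482·48.88·|sin 169.6°| = 0.42533 m/s = 425.33 mm/s.

425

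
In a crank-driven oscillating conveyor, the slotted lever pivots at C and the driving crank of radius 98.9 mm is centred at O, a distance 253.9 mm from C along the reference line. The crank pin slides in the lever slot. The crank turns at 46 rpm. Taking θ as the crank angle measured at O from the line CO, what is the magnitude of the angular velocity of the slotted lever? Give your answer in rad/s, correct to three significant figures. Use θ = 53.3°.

ω = 4.817 rad/s (from 46 rpm).
Crank pin A relative to C: A = (d + r cosθ, r sinθ); lever angle φ = atan2(r sinθ, d + r cosθ).
Differentiating tanφ: φ̇ = rω(d cosθ + r)/(d² + r² + 2dr cosθ).
d² + r² + 2dr cosθ = |CA|² = 0.10426 m²;  d cosθ + r = +0.25064 m.
|ω_lever| = |0.0989·4.817·+0.25064| / 0.10426 = 1.1453 rad/s.

1.15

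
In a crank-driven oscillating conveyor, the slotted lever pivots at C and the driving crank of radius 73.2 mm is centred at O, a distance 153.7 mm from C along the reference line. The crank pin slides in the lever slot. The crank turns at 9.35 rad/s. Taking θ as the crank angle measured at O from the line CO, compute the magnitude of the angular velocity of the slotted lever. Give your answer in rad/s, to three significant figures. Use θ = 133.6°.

ω = 9.35 rad/s
Crank pin A relative to C: A = (d + r cosθ, r sinθ); lever angle φ = atan2(r sinθ, d + r cosθ).
Differentiating tanφ: φ̇ = rω(d cosθ + r)/(d² + r² + 2dr cosθ).
d² + r² + 2dr cosθ = |CA|² = 0.0134643 m²;  d cosθ + r = -0.032795 m.
|ω_lever| = |0.0732·9.35·-0.032795| / 0.0134643 = 1.667 rad/s.

1.67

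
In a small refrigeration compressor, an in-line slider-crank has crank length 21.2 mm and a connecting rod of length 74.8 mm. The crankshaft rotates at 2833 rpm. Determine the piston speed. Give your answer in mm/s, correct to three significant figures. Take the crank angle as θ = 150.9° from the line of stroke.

2290

ω = 2π·2833/60 = 296.7 rad/s
For an in-line slider-crank, x = r cosθ + √(L² − r² sin²θ), so v = −rω sinθ·[1 + r cosθ/√(L² − r² sin²θ)].
With r = 0.0212 m, L = 0.0748 m, θ = 150.9°: √(L² − r² sin²θ) = 0.074086 m.
v = −0.0212·296.7·0.48634·[1 + 0.0212·-0.87377/0.074086] = -2.294 m/s.
|v| = 2.294 m/s = 2294 mm/s.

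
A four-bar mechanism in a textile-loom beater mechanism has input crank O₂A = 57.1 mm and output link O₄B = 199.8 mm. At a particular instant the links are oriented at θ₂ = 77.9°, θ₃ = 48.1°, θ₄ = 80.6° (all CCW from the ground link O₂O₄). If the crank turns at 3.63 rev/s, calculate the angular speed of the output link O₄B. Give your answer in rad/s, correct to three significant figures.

6.03

ω₂ = 22.81 rad/s (from 3.63 rev/s).
Differentiating the loop-closure r₂e^{iθ₂}+r₃e^{iθ₃}=r₁+r₄e^{iθ₄} gives r₂ω₂e^{iθ₂}+r₃ω₃e^{iθ₃}=r₄ω₄e^{iθ₄}.
Eliminating the other unknown: ω₄ = r₂ω₂ sin(θ₂−θ₃) / [r₄ sin(θ₄−θ₃)].
Numerator sine = +0.49697; denominator sine = +0.53730.
Result = 0.0571·22.81·(+0.49697) / (0.1998·(+0.53730)) = +6.029 rad/s; magnitude 6.029 rad/s.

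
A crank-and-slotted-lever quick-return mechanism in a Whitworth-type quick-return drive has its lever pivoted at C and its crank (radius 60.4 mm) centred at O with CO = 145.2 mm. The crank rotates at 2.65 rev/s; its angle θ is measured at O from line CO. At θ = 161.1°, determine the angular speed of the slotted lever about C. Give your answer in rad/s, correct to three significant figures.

ω = 16.65 rad/s (from 2.65 rev/s).
Crank pin A relative to C: A = (d + r cosθ, r sinθ); lever angle φ = atan2(r sinθ, d + r cosθ).
Differentiating tanφ: φ̇ = rω(d cosθ + r)/(d² + r² + 2dr cosθ).
d² + r² + 2dr cosθ = |CA|² = 0.00813671 m²;  d cosθ + r = -0.076972 m.
|ω_lever| = |0.0604·16.65·-0.076972| / 0.00813671 = 9.5136 rad/s.

9.51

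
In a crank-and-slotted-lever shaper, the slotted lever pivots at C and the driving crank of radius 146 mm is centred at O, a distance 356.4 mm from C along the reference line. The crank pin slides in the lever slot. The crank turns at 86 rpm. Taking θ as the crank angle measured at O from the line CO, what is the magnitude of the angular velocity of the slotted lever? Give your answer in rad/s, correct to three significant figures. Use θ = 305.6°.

ω = 9.006 rad/s (from 86 rpm).
Crank pin A relative to C: A = (d + r cosθ, r sinθ); lever angle φ = atan2(r sinθ, d + r cosθ).
Differentiating tanφ: φ̇ = rω(d cosθ + r)/(d² + r² + 2dr cosθ).
d² + r² + 2dr cosθ = |CA|² = 0.208918 m²;  d cosθ + r = +0.35347 m.
|ω_lever| = |0.146·9.006·+0.35347| / 0.208918 = 2.2246 rad/s.

2.22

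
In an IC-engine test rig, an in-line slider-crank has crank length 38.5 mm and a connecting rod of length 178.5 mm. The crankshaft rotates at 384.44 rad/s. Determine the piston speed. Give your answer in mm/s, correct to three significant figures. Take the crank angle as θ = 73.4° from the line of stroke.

ω = 384.4 rad/s
For an in-line slider-crank, x = r cosθ + √(L² − r² sin²θ), so v = −rω sinθ·[1 + r cosθ/√(L² − r² sin²θ)].
With r = 0.0385 m, L = 0.1785 m, θ = 73.4°: √(L² − r² sin²θ) = 0.17465 m.
v = −0.0385·384.4·0.95832·[1 + 0.0385·0.28569/0.17465] = -15.077 m/s.
|v| = 15.077 m/s = 15077 mm/s.

15100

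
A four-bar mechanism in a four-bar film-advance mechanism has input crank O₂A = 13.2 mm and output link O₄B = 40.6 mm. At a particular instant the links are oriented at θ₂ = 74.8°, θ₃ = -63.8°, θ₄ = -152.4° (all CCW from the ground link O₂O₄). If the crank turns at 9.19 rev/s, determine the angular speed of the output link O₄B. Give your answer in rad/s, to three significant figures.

ω₂ = 57.74 rad/s (from 9.19 rev/s).
Differentiating the loop-closure r₂e^{iθ₂}+r₃e^{iθ₃}=r₁+r₄e^{iθ₄} gives r₂ω₂e^{iθ₂}+r₃ω₃e^{iθ₃}=r₄ω₄e^{iθ₄}.
Eliminating the other unknown: ω₄ = r₂ω₂ sin(θ₂−θ₃) / [r₄ sin(θ₄−θ₃)].
Numerator sine = +0.66131; denominator sine = -0.99970.
Result = 0.0132·57.74·(+0.66131) / (0.0406·(-0.99970)) = -12.419 rad/s; magnitude 12.419 rad/s.

12.4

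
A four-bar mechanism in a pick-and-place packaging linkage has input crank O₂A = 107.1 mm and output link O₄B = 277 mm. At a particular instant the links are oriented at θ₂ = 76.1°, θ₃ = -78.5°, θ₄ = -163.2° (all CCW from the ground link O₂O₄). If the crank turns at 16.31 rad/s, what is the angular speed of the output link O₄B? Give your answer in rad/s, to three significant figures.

ω₂ = 16.31 rad/s
Differentiating the loop-closure r₂e^{iθ₂}+r₃e^{iθ₃}=r₁+r₄e^{iθ₄} gives r₂ω₂e^{iθ₂}+r₃ω₃e^{iθ₃}=r₄ω₄e^{iθ₄}.
Eliminating the other unknown: ω₄ = r₂ω₂ sin(θ₂−θ₃) / [r₄ sin(θ₄−θ₃)].
Numerator sine = +0.42894; denominator sine = -0.99572.
Result = 0.1071·16.31·(+0.42894) / (0.277·(-0.99572)) = -2.7165 rad/s; magnitude 2.7165 rad/s.

2.72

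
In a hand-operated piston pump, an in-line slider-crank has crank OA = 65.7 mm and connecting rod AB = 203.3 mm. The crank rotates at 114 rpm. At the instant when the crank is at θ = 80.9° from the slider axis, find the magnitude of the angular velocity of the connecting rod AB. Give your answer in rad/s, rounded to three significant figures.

0.644

ω = 11.94 rad/s (converted from 114 rpm).
The rod makes angle φ with the slider axis where L sinφ = r sinθ; differentiating, L cosφ·φ̇ = r ω cosθ.
L cosφ = √(L² − r² sin²θ) = 0.19267 m.
|ω_rod| = r ω |cosθ| / √(L² − r² sin²θ) = 0.0657·11.94·0.15816/0.19267 = 0.64383 rad/s.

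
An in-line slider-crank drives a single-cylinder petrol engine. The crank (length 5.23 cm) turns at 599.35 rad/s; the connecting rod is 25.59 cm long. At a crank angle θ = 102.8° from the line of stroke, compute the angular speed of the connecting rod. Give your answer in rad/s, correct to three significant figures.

27.7

ω = 599.4 rad/s
The rod makes angle φ with the slider axis where L sinφ = r sinθ; differentiating, L cosφ·φ̇ = r ω cosθ.
L cosφ = √(L² − r² sin²θ) = 0.25077 m.
|ω_rod| = r ω |cosθ| / √(L² − r² sin²θ) = 0.0523·599.4·0.22155/0.25077 = 27.694 rad/s.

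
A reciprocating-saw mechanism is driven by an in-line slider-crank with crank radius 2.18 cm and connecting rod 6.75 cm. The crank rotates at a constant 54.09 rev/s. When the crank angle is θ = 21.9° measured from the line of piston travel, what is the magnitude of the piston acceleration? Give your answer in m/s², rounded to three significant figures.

ω = 2π·54.1 = 339.9 rad/s
x(θ) = r cosθ + √(L² − r² sin²θ); with ω constant, a = ω²·d²x/dθ².
d²x/dθ² = −r cosθ − r²(cos2θ)/√u − r⁴ sin²2θ/(4u^{3/2}),  u = L² − r² sin²θ = 0.00449013 m².
Substituting r = 0.0218 m, L = 0.0675 m, θ = 21.9°: d²x/dθ² = -0.025436 m.
a = ω²·d²x/dθ² = (339.9)²·(-0.025436) = -2937.9 m/s²;  |a| = 2937.9 m/s².

2940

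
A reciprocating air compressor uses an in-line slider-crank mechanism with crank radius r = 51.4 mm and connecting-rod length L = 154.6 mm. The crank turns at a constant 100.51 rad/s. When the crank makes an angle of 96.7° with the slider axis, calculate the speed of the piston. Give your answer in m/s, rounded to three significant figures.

4.92

ω = 100.5 rad/s
For an in-line slider-crank, x = r cosθ + √(L² − r² sin²θ), so v = −rω sinθ·[1 + r cosθ/√(L² − r² sin²θ)].
With r = 0.0514 m, L = 0.1546 m, θ = 96.7°: √(L² − r² sin²θ) = 0.14593 m.
v = −0.0514·100.5·0.99317·[1 + 0.0514·-0.11667/0.14593] = -4.9201 m/s.
|v| = 4.9201 m/s.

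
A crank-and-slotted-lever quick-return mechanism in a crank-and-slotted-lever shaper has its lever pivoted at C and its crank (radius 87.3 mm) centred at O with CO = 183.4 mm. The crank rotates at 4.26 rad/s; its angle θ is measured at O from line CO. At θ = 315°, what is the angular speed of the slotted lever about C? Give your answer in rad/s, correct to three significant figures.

ω = 4.26 rad/s
Crank pin A relative to C: A = (d + r cosθ, r sinθ); lever angle φ = atan2(r sinθ, d + r cosθ).
Differentiating tanφ: φ̇ = rω(d cosθ + r)/(d² + r² + 2dr cosθ).
d² + r² + 2dr cosθ = |CA|² = 0.0638996 m²;  d cosθ + r = +0.21698 m.
|ω_lever| = |0.0873·4.26·+0.21698| / 0.0638996 = 1.2629 rad/s.

1.26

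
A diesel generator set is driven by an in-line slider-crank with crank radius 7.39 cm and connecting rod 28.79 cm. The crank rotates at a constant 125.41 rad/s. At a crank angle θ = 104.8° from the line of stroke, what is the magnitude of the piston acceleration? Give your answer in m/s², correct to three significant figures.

563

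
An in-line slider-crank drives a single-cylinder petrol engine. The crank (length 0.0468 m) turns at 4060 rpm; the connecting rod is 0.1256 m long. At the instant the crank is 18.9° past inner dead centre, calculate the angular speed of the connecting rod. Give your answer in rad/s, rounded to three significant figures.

151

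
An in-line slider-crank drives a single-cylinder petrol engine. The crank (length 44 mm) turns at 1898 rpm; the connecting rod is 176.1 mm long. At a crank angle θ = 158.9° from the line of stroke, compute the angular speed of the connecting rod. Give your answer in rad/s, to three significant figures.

46.5

ω = 198.8 rad/s (converted from 1898 rpm).
The rod makes angle φ with the slider axis where L sinφ = r sinθ; differentiating, L cosφ·φ̇ = r ω cosθ.
L cosφ = √(L² − r² sin²θ) = 0.17539 m.
|ω_rod| = r ω |cosθ| / √(L² − r² sin²θ) = 0.044·198.8·0.93295/0.17539 = 46.52 rad/s.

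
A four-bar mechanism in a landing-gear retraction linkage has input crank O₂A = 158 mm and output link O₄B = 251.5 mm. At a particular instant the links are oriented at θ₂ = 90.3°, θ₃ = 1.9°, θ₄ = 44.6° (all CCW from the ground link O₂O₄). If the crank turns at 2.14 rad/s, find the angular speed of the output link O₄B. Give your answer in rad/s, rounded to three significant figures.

1.98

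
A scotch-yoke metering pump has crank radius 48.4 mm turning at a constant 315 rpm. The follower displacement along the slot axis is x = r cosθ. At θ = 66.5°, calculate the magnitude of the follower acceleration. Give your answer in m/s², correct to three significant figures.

ω = 32.99 rad/s (from 315 rpm).
x = r cosθ ⇒ ẍ = −rω² cosθ (ω constant).
|a| = rω²|cosθ| = 0.0484·(32.99)²·|cos 66.5°| = 21 m/s².

21.0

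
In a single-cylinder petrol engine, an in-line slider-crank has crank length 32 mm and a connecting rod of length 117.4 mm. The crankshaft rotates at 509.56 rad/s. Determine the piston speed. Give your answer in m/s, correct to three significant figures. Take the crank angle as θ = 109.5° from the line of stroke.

13.9

ω = 509.6 rad/s
For an in-line slider-crank, x = r cosθ + √(L² − r² sin²θ), so v = −rω sinθ·[1 + r cosθ/√(L² − r² sin²θ)].
With r = 0.032 m, L = 0.1174 m, θ = 109.5°: √(L² − r² sin²θ) = 0.11346 m.
v = −0.032·509.6·0.94264·[1 + 0.032·-0.33381/0.11346] = -13.924 m/s.
|v| = 13.924 m/s.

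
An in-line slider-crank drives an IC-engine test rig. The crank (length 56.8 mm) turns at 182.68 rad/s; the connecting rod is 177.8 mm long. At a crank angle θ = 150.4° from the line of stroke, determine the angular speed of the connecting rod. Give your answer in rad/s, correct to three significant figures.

51.4

ω = 182.7 rad/s
The rod makes angle φ with the slider axis where L sinφ = r sinθ; differentiating, L cosφ·φ̇ = r ω cosθ.
L cosφ = √(L² − r² sin²θ) = 0.17557 m.
|ω_rod| = r ω |cosθ| / √(L² − r² sin²θ) = 0.0568·182.7·0.86949/0.17557 = 51.387 rad/s.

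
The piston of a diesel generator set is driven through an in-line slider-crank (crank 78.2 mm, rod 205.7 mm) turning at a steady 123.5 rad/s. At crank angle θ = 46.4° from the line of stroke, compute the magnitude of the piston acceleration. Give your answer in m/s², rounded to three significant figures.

818

ω = 123.5 rad/s
x(θ) = r cosθ + √(L² − r² sin²θ); with ω constant, a = ω²·d²x/dθ².
d²x/dθ² = −r cosθ − r²(cos2θ)/√u − r⁴ sin²2θ/(4u^{3/2}),  u = L² − r² sin²θ = 0.0391055 m².
Substituting r = 0.0782 m, L = 0.2057 m, θ = 46.4°: d²x/dθ² = -0.053624 m.
a = ω²·d²x/dθ² = (123.5)²·(-0.053624) = -817.88 m/s²;  |a| = 817.88 m/s².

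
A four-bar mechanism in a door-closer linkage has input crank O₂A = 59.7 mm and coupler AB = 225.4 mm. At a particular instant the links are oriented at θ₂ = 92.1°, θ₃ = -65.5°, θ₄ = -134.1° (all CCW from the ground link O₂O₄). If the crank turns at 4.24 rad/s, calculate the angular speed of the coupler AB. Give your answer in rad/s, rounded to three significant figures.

0.871

ω₂ = 4.24 rad/s
Differentiating the loop-closure r₂e^{iθ₂}+r₃e^{iθ₃}=r₁+r₄e^{iθ₄} gives r₂ω₂e^{iθ₂}+r₃ω₃e^{iθ₃}=r₄ω₄e^{iθ₄}.
Eliminating the other unknown: ω₃ = r₂ω₂ sin(θ₄−θ₂) / [r₃ sin(θ₃−θ₄)].
Numerator sine = +0.72176; denominator sine = +0.93106.
Result = 0.0597·4.24·(+0.72176) / (0.2254·(+0.93106)) = +0.87057 rad/s; magnitude 0.87057 rad/s.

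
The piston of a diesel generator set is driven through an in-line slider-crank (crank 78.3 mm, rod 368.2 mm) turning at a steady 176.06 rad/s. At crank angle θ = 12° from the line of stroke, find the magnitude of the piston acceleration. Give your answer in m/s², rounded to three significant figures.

2850

ω = 176.1 rad/s
x(θ) = r cosθ + √(L² − r² sin²θ); with ω constant, a = ω²·d²x/dθ².
d²x/dθ² = −r cosθ − r²(cos2θ)/√u − r⁴ sin²2θ/(4u^{3/2}),  u = L² − r² sin²θ = 0.135306 m².
Substituting r = 0.0783 m, L = 0.3682 m, θ = 12°: d²x/dθ² = -0.091847 m.
a = ω²·d²x/dθ² = (176.1)²·(-0.091847) = -2847 m/s²;  |a| = 2847 m/s².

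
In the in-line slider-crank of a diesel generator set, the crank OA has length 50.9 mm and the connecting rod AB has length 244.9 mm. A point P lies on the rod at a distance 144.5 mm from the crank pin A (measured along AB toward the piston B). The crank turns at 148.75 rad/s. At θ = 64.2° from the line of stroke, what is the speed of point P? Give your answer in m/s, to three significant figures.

7.31

ω = 148.8 rad/s.  Crank-pin speed |V_A| = rω = 7.5714 m/s, perpendicular to OA.
Rod angle: sinφ = −(r/L) sinθ ⇒ φ = -10.785°; ω_rod = −rω cosθ/√(L²−r²sin²θ) = -13.698 rad/s.
V_P = V_A + ω_rod × AP, with AP = 0.1445 m along the rod.
Components: V_Px = −rω sinθ − a·ω_rod·sinφ = -7.187 m/s;  V_Py = rω cosθ + a·ω_rod·cosφ = +1.351 m/s.
|V_P| = √(V_Px² + V_Py²) = 7.3129 m/s.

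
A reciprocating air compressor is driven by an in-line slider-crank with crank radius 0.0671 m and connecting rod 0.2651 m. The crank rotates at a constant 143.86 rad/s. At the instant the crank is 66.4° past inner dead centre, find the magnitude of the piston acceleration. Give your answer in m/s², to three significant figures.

ω = 143.9 rad/s
x(θ) = r cosθ + √(L² − r² sin²θ); with ω constant, a = ω²·d²x/dθ².
d²x/dθ² = −r cosθ − r²(cos2θ)/√u − r⁴ sin²2θ/(4u^{3/2}),  u = L² − r² sin²θ = 0.0664972 m².
Substituting r = 0.0671 m, L = 0.2651 m, θ = 66.4°: d²x/dθ² = -0.01516 m.
a = ω²·d²x/dθ² = (143.9)²·(-0.01516) = -313.74 m/s²;  |a| = 313.74 m/s².

314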